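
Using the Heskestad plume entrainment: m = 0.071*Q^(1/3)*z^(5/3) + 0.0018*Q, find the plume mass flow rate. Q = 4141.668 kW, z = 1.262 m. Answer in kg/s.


Q^(1/3) = 16.059
z^(5/3) = 1.4738
First term = 0.071 * 16.059 * 1.4738 = 1.6804
Second term = 0.0018 * 4141.668 = 7.4550
m = 9.1354 kg/s

9.1354 kg/s


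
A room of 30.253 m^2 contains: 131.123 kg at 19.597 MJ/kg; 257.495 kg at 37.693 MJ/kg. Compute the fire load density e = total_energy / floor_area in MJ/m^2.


Total energy = 131.123*19.597 + 257.495*37.693
= 2569.617 + 9705.759
= 12275.38 MJ
e = 12275.38 / 30.253 = 405.76 MJ/m^2

405.76 MJ/m^2


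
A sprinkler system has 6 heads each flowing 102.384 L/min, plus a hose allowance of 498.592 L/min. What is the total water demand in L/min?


Sprinkler demand = 6 * 102.384 = 614.304 L/min
Total = 614.304 + 498.592 = 1112.896 L/min

1112.896 L/min


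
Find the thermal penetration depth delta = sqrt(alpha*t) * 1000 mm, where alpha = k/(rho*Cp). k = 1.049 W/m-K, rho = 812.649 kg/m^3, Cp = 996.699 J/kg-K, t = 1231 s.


alpha = 1.049 / (812.649 * 996.699) = 1.2951e-06 m^2/s
alpha * t = 0.0015943
delta = sqrt(0.0015943) * 1000 = 39.929 mm

39.929 mm


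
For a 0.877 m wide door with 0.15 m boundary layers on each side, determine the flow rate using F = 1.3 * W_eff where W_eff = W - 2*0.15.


W_eff = 0.877 - 0.30 = 0.577 m
F = 1.3 * 0.577 = 0.75010 persons/s

0.75010 persons/s


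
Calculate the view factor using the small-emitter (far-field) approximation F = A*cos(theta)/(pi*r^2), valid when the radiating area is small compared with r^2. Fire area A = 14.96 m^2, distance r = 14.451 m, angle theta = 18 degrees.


cos(18 deg) = 0.95106
pi*r^2 = 656.06
F = 14.96 * 0.95106 / 656.06 = 0.021687

0.021687


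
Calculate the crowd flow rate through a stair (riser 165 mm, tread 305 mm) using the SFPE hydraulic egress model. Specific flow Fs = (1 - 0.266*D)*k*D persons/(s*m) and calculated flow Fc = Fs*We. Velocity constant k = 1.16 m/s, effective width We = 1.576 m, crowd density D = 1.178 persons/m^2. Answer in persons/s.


1 - 0.266*D = 1 - 0.266*1.178 = 0.68665
Fs = 0.68665 * 1.16 * 1.178 = 0.93830 persons/(s*m)
Fc = 0.93830 * 1.576 = 1.4788 persons/s

1.4788 persons/s


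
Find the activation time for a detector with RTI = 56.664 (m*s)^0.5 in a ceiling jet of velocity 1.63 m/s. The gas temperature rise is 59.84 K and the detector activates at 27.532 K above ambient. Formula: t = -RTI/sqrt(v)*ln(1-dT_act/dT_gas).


dT_act/dT_gas = 0.46009
ln(1 - 0.46009) = -0.61636
t = -56.664 / sqrt(1.63) * -0.61636 = 27.356 s

27.356 s


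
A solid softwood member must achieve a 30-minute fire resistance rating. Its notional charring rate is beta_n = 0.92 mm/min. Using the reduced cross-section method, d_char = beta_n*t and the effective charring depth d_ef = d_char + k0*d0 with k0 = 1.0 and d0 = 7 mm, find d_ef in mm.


d_char = 0.92 * 30 = 27.6 mm
d_ef = 27.6 + 1.0*7 = 34.6 mm

34.6 mm


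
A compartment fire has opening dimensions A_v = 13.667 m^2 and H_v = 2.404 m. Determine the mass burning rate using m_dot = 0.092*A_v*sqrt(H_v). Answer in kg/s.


sqrt(H_v) = 1.5505
m_dot = 0.092 * 13.667 * 1.5505 = 1.9495 kg/s

1.9495 kg/s


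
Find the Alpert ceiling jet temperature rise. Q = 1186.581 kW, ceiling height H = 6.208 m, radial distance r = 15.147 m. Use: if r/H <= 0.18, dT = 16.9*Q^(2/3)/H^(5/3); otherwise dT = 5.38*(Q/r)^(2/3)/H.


r/H = 15.147 / 6.208 = 2.4399
r/H > 0.18, so dT = 5.38*(Q/r)^(2/3)/H
Q/r = 78.338
(Q/r)^(2/3) = 18.308
dT = 5.38 * 18.308 / 6.208 = 15.866 K

15.866 K


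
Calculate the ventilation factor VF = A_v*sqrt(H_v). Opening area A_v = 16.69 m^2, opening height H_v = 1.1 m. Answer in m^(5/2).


sqrt(H_v) = 1.0488
VF = 16.69 * 1.0488 = 17.505 m^(5/2)

17.505 m^(5/2)


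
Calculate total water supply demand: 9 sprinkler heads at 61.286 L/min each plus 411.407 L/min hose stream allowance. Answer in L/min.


Sprinkler demand = 9 * 61.286 = 551.574 L/min
Total = 551.574 + 411.407 = 962.981 L/min

962.981 L/min


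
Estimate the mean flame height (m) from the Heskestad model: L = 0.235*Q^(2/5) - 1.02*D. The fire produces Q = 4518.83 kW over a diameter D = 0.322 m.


Q^(2/5) = 28.974
0.235 * Q^(2/5) = 6.8089
1.02 * D = 0.32844
L = 6.4805 m

6.4805 m


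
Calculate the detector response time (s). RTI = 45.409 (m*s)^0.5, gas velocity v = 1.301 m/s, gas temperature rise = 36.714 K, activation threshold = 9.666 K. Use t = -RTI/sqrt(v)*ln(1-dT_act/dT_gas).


dT_act/dT_gas = 0.26328
ln(1 - 0.26328) = -0.30555
t = -45.409 / sqrt(1.301) * -0.30555 = 12.164 s

12.164 s


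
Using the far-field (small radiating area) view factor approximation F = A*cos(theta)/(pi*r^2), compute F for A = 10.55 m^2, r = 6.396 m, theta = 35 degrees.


cos(35 deg) = 0.81915
pi*r^2 = 128.52
F = 10.55 * 0.81915 / 128.52 = 0.067243

0.067243


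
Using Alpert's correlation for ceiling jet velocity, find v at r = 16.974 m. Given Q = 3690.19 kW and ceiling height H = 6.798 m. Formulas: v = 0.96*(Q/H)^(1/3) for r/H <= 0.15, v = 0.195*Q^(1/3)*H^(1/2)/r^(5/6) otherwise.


r/H = 16.974 / 6.798 = 2.4969
r/H > 0.15, so v = 0.195*Q^(1/3)*H^(1/2)/r^(5/6)
Q^(1/3) = 15.453
H^(1/2) = 2.6073
r^(5/6) = 10.588
v = 0.195 * 15.453 * 2.6073 / 10.588 = 0.74203 m/s

0.74203 m/s


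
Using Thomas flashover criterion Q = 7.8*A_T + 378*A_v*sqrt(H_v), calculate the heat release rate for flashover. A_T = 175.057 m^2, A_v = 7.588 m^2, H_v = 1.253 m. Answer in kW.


7.8*A_T = 1365.4
sqrt(H_v) = 1.1194
378*A_v*sqrt(H_v) = 3210.7
Q = 1365.4 + 3210.7 = 4576.1 kW

4576.1 kW


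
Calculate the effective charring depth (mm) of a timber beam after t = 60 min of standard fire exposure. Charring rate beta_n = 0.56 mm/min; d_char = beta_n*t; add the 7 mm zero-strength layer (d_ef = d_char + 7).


d_char = 0.56 * 60 = 33.6 mm
d_ef = 33.6 + 1.0*7 = 40.6 mm

40.6 mm


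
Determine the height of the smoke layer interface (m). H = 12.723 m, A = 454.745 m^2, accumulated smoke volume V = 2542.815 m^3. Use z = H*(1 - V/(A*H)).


V/(A*H) = 0.43950
1 - 0.43950 = 0.56050
z = 12.723 * 0.56050 = 7.1313 m

7.1313 m


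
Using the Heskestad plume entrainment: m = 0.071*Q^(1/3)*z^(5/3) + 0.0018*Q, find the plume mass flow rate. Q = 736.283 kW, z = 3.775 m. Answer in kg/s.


Q^(1/3) = 9.0299
z^(5/3) = 9.1523
First term = 0.071 * 9.0299 * 9.1523 = 5.8677
Second term = 0.0018 * 736.283 = 1.3253
m = 7.1930 kg/s

7.1930 kg/s


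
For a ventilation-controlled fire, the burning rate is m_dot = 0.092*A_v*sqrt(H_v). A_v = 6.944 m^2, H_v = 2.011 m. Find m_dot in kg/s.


sqrt(H_v) = 1.4181
m_dot = 0.092 * 6.944 * 1.4181 = 0.90595 kg/s

0.90595 kg/s


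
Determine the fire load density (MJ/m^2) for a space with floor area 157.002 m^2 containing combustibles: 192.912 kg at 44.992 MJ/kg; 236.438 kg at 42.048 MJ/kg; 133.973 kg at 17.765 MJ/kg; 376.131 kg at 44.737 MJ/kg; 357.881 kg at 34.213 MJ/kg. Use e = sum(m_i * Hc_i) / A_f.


Total energy = 192.912*44.992 + 236.438*42.048 + 133.973*17.765 + 376.131*44.737 + 357.881*34.213
= 8679.497 + 9941.745 + 2380.030 + 16826.97 + 12244.18
= 50072.43 MJ
e = 50072.43 / 157.002 = 318.93 MJ/m^2

318.93 MJ/m^2


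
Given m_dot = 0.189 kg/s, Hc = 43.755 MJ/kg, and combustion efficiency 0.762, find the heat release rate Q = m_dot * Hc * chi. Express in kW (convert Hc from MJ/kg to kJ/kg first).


Hc = 43.755 MJ/kg = 43.755 * 1000 kJ/kg = 43755 kJ/kg
Q = 0.189 kg/s * 43755 kJ/kg * 0.762 = 6301.5 kW

6301.5 kW


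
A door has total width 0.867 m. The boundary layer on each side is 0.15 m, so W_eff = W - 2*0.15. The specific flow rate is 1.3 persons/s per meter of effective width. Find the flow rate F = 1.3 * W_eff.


W_eff = 0.867 - 0.30 = 0.567 m
F = 1.3 * 0.567 = 0.73710 persons/s

0.73710 persons/s


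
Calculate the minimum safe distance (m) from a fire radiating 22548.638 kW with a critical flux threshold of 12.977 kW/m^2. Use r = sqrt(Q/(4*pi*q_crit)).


4*pi*q_crit = 163.07
Q/(4*pi*q_crit) = 138.27
r = sqrt(138.27) = 11.759 m

11.759 m


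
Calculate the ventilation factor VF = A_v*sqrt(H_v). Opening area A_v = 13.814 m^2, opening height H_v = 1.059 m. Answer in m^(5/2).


sqrt(H_v) = 1.0291
VF = 13.814 * 1.0291 = 14.216 m^(5/2)

14.216 m^(5/2)


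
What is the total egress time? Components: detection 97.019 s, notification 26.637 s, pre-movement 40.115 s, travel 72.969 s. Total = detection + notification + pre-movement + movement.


Total = 97.019 + 26.637 + 40.115 + 72.969 = 236.74 s

236.74 s


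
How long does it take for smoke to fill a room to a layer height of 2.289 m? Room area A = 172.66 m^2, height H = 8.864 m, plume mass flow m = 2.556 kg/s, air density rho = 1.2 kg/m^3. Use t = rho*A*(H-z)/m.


H - z = 6.575 m
t = 1.2 * 172.66 * 6.575 / 2.556 = 532.98 s

532.98 s


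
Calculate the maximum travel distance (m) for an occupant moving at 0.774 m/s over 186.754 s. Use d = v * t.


d = 0.774 * 186.754 = 144.55 m

144.55 m


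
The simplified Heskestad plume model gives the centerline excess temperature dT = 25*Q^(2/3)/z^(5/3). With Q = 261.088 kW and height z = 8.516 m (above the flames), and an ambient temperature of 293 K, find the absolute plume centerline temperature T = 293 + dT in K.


Q^(2/3) = 40.850
z^(5/3) = 35.513
dT = 25 * 40.850 / 35.513 = 28.757 K
T = 293 + 28.757 = 321.76 K

321.76 K


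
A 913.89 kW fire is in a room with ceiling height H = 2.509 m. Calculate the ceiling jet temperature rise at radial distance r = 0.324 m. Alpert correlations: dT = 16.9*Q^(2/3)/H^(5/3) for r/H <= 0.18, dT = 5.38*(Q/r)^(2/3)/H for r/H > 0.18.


r/H = 0.324 / 2.509 = 0.12914
r/H <= 0.18, so dT = 16.9*Q^(2/3)/H^(5/3)
Q^(2/3) = 94.174
H^(5/3) = 4.6327
dT = 16.9 * 94.174 / 4.6327 = 343.54 K

343.54 K


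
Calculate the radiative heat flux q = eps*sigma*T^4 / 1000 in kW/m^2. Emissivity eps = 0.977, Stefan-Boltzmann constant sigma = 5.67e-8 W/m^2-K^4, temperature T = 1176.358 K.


T^4 = 1.9150e+12
q = 0.977 * 5.67e-8 * 1.9150e+12 / 1000 = 106.08 kW/m^2

106.08 kW/m^2


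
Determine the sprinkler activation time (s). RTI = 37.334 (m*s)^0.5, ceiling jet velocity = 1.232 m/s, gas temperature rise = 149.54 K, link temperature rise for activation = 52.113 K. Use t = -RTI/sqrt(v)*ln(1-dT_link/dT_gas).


dT_link/dT_gas = 0.34849
ln(1 - 0.34849) = -0.42846
t = -37.334 / sqrt(1.232) * -0.42846 = 14.412 s

14.412 s


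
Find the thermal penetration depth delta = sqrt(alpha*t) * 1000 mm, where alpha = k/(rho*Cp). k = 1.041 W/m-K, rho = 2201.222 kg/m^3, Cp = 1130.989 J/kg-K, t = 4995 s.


alpha = 1.041 / (2201.222 * 1130.989) = 4.1815e-07 m^2/s
alpha * t = 0.0020886
delta = sqrt(0.0020886) * 1000 = 45.702 mm

45.702 mm


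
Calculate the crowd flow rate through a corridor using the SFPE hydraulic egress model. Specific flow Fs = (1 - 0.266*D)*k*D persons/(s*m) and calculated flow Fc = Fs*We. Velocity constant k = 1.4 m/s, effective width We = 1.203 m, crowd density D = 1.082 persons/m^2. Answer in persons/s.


1 - 0.266*D = 1 - 0.266*1.082 = 0.71219
Fs = 0.71219 * 1.4 * 1.082 = 1.0788 persons/(s*m)
Fc = 1.0788 * 1.203 = 1.2978 persons/s

1.2978 persons/s


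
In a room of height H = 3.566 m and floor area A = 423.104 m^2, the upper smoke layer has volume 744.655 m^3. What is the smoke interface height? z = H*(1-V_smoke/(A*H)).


V/(A*H) = 0.49354
1 - 0.49354 = 0.50646
z = 3.566 * 0.50646 = 1.8060 m

1.8060 m


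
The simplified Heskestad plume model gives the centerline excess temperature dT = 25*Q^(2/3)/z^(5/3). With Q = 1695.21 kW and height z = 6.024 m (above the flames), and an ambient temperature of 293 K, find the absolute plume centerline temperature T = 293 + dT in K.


Q^(2/3) = 142.17
z^(5/3) = 19.944
dT = 25 * 142.17 / 19.944 = 178.22 K
T = 293 + 178.22 = 471.22 K

471.22 K


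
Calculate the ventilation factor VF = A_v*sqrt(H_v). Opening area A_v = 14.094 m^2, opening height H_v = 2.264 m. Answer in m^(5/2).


sqrt(H_v) = 1.5047
VF = 14.094 * 1.5047 = 21.207 m^(5/2)

21.207 m^(5/2)


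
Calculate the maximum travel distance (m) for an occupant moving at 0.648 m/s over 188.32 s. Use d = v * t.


d = 0.648 * 188.32 = 122.03 m

122.03 m


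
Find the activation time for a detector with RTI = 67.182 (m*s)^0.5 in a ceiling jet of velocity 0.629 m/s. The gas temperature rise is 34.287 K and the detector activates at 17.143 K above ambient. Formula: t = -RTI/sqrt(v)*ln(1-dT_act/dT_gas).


dT_act/dT_gas = 0.49999
ln(1 - 0.49999) = -0.69312
t = -67.182 / sqrt(0.629) * -0.69312 = 58.713 s

58.713 s


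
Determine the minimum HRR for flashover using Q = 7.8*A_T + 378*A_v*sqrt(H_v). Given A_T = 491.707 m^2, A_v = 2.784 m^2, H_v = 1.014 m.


7.8*A_T = 3835.3
sqrt(H_v) = 1.0070
378*A_v*sqrt(H_v) = 1059.7
Q = 3835.3 + 1059.7 = 4895.0 kW

4895.0 kW


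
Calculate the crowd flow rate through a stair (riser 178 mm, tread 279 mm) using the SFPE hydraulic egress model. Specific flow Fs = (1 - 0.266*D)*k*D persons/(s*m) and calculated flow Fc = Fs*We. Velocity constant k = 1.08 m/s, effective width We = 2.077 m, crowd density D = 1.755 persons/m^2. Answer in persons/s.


1 - 0.266*D = 1 - 0.266*1.755 = 0.53317
Fs = 0.53317 * 1.08 * 1.755 = 1.0106 persons/(s*m)
Fc = 1.0106 * 2.077 = 2.0990 persons/s

2.0990 persons/s


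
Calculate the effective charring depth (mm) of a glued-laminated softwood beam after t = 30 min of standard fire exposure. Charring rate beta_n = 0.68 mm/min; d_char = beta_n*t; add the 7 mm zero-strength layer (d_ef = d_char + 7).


d_char = 0.68 * 30 = 20.4 mm
d_ef = 20.4 + 1.0*7 = 27.4 mm

27.4 mm


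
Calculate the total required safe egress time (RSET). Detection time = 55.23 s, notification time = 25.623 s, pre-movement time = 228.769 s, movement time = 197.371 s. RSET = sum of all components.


Total = 55.23 + 25.623 + 228.769 + 197.371 = 506.993 s

506.993 s


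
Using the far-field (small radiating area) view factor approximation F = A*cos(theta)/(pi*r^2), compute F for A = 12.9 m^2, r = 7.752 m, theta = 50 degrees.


cos(50 deg) = 0.64279
pi*r^2 = 188.79
F = 12.9 * 0.64279 / 188.79 = 0.043922

0.043922


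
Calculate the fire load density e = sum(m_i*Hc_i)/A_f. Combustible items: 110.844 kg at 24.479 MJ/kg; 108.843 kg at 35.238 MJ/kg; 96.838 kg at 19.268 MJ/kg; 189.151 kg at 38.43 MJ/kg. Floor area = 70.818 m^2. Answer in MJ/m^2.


Total energy = 110.844*24.479 + 108.843*35.238 + 96.838*19.268 + 189.151*38.43
= 2713.350 + 3835.410 + 1865.875 + 7269.073
= 15683.71 MJ
e = 15683.71 / 70.818 = 221.46 MJ/m^2

221.46 MJ/m^2


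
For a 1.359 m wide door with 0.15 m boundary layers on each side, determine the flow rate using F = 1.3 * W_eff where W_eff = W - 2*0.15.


W_eff = 1.359 - 0.30 = 1.059 m
F = 1.3 * 1.059 = 1.3767 persons/s

1.3767 persons/s


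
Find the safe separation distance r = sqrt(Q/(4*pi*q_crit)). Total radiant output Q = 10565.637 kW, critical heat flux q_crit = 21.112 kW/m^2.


4*pi*q_crit = 265.30
Q/(4*pi*q_crit) = 39.825
r = sqrt(39.825) = 6.3107 m

6.3107 m


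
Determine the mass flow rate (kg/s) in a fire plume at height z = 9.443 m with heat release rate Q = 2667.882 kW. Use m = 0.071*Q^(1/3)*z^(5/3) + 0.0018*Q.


Q^(1/3) = 13.869
z^(5/3) = 42.187
First term = 0.071 * 13.869 * 42.187 = 41.543
Second term = 0.0018 * 2667.882 = 4.8022
m = 46.345 kg/s

46.345 kg/s


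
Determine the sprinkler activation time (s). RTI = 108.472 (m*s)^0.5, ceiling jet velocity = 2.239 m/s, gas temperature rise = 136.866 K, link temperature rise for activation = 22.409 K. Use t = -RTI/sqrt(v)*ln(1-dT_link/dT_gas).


dT_link/dT_gas = 0.16373
ln(1 - 0.16373) = -0.17880
t = -108.472 / sqrt(2.239) * -0.17880 = 12.962 s

12.962 s


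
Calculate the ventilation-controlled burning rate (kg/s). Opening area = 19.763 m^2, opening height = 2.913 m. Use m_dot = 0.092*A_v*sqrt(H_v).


sqrt(H_v) = 1.7068
m_dot = 0.092 * 19.763 * 1.7068 = 3.1032 kg/s

3.1032 kg/s


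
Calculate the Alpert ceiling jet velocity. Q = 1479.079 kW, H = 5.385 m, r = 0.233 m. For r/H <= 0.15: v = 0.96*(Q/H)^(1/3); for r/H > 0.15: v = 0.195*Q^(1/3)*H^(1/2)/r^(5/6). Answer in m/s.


r/H = 0.233 / 5.385 = 0.043268
r/H <= 0.15, so v = 0.96*(Q/H)^(1/3)
Q/H = 274.67
(Q/H)^(1/3) = 6.5003
v = 0.96 * 6.5003 = 6.2403 m/s

6.2403 m/s


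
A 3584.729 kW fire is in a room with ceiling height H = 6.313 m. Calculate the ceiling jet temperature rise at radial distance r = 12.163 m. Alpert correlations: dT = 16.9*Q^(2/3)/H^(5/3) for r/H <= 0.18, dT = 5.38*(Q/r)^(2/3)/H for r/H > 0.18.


r/H = 12.163 / 6.313 = 1.9267
r/H > 0.18, so dT = 5.38*(Q/r)^(2/3)/H
Q/r = 294.72
(Q/r)^(2/3) = 44.287
dT = 5.38 * 44.287 / 6.313 = 37.742 K

37.742 K


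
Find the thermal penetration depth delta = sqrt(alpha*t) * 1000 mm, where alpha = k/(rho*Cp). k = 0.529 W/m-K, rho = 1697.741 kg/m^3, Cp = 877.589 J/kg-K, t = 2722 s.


alpha = 0.529 / (1697.741 * 877.589) = 3.5505e-07 m^2/s
alpha * t = 0.00096645
delta = sqrt(0.00096645) * 1000 = 31.088 mm

31.088 mm


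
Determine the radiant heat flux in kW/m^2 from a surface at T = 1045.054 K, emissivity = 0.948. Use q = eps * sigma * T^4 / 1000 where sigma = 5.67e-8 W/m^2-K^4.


T^4 = 1.1928e+12
q = 0.948 * 5.67e-8 * 1.1928e+12 / 1000 = 64.113 kW/m^2

64.113 kW/m^2


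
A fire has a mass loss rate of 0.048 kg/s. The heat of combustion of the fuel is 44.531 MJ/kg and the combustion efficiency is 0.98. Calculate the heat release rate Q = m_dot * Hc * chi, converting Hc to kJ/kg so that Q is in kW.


Hc = 44.531 MJ/kg = 44.531 * 1000 kJ/kg = 44531 kJ/kg
Q = 0.048 kg/s * 44531 kJ/kg * 0.98 = 2094.7 kW

2094.7 kW


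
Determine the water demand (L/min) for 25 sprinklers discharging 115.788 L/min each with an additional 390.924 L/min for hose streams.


Sprinkler demand = 25 * 115.788 = 2894.7 L/min
Total = 2894.7 + 390.924 = 3285.624 L/min

3285.624 L/min


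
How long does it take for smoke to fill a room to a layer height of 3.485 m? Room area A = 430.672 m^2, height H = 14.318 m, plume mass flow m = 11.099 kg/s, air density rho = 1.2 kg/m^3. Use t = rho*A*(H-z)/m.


H - z = 10.833 m
t = 1.2 * 430.672 * 10.833 / 11.099 = 504.42 s

504.42 s


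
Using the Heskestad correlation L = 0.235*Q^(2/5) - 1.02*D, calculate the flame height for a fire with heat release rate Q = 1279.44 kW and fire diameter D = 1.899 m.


Q^(2/5) = 17.491
0.235 * Q^(2/5) = 4.1103
1.02 * D = 1.9370
L = 2.1733 m

2.1733 m


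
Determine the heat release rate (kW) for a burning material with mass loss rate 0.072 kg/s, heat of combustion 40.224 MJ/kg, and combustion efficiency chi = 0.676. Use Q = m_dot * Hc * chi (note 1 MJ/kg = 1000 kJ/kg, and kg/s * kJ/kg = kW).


Hc = 40.224 MJ/kg = 40.224 * 1000 kJ/kg = 40224 kJ/kg
Q = 0.072 kg/s * 40224 kJ/kg * 0.676 = 1957.8 kW

1957.8 kW


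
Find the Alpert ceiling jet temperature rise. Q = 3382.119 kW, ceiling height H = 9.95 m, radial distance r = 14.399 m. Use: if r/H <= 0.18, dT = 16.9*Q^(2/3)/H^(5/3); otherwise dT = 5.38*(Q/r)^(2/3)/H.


r/H = 14.399 / 9.95 = 1.4471
r/H > 0.18, so dT = 5.38*(Q/r)^(2/3)/H
Q/r = 234.89
(Q/r)^(2/3) = 38.069
dT = 5.38 * 38.069 / 9.95 = 20.584 K

20.584 K


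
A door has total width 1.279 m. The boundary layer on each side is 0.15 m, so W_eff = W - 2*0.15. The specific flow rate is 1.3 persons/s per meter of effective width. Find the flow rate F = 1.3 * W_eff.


W_eff = 1.279 - 0.30 = 0.979 m
F = 1.3 * 0.979 = 1.2727 persons/s

1.2727 persons/s


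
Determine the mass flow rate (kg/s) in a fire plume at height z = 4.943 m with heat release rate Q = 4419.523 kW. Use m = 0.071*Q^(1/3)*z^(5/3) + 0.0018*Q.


Q^(1/3) = 16.411
z^(5/3) = 14.343
First term = 0.071 * 16.411 * 14.343 = 16.712
Second term = 0.0018 * 4419.523 = 7.9551
m = 24.667 kg/s

24.667 kg/s


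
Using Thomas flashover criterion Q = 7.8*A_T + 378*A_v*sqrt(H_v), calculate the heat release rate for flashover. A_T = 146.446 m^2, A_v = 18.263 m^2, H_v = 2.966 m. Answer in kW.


7.8*A_T = 1142.3
sqrt(H_v) = 1.7222
378*A_v*sqrt(H_v) = 11889
Q = 1142.3 + 11889 = 13031 kW

13031 kW


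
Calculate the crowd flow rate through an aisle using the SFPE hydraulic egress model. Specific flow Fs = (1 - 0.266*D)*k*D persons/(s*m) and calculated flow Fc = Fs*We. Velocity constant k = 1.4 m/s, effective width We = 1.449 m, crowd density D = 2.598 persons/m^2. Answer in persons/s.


1 - 0.266*D = 1 - 0.266*2.598 = 0.30893
Fs = 0.30893 * 1.4 * 2.598 = 1.1236 persons/(s*m)
Fc = 1.1236 * 1.449 = 1.6282 persons/s

1.6282 persons/s


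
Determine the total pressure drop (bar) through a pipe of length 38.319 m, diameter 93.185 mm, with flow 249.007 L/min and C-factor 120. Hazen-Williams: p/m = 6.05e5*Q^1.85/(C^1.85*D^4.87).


Q^1.85 = 27101
C^1.85 = 7022.4
D^4.87 = 3.8969e+09
p/m = 0.00059916 bar/m
p_total = 0.00059916 * 38.319 = 0.022959 bar

0.022959 bar


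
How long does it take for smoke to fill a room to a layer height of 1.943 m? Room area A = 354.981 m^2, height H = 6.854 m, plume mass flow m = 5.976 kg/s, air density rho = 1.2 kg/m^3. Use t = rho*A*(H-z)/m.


H - z = 4.911 m
t = 1.2 * 354.981 * 4.911 / 5.976 = 350.06 s

350.06 s


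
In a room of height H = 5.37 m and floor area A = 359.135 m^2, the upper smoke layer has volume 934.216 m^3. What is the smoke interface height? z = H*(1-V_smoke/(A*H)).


V/(A*H) = 0.48441
1 - 0.48441 = 0.51559
z = 5.37 * 0.51559 = 2.7687 m

2.7687 m


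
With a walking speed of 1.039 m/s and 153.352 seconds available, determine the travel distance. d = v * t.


d = 1.039 * 153.352 = 159.33 m

159.33 m


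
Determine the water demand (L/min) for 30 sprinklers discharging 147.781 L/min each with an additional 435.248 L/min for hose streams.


Sprinkler demand = 30 * 147.781 = 4433.43 L/min
Total = 4433.43 + 435.248 = 4868.678 L/min

4868.678 L/min


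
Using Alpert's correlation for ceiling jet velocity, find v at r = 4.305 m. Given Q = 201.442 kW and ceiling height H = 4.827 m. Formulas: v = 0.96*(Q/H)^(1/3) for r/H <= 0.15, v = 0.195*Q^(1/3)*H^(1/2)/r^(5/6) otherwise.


r/H = 4.305 / 4.827 = 0.89186
r/H > 0.15, so v = 0.195*Q^(1/3)*H^(1/2)/r^(5/6)
Q^(1/3) = 5.8621
H^(1/2) = 2.1970
r^(5/6) = 3.3753
v = 0.195 * 5.8621 * 2.1970 / 3.3753 = 0.74407 m/s

0.74407 m/s


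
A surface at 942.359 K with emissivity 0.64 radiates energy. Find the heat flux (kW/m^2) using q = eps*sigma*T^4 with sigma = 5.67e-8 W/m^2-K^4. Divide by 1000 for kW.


T^4 = 7.8862e+11
q = 0.64 * 5.67e-8 * 7.8862e+11 / 1000 = 28.617 kW/m^2

28.617 kW/m^2


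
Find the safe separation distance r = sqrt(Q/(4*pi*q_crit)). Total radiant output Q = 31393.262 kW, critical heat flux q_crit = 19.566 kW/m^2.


4*pi*q_crit = 245.87
Q/(4*pi*q_crit) = 127.68
r = sqrt(127.68) = 11.300 m

11.300 m


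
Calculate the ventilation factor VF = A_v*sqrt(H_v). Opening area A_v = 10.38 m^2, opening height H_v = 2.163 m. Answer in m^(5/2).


sqrt(H_v) = 1.4707
VF = 10.38 * 1.4707 = 15.266 m^(5/2)

15.266 m^(5/2)


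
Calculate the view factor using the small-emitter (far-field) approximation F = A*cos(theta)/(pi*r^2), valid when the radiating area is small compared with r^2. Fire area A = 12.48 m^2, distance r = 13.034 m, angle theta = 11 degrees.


cos(11 deg) = 0.98163
pi*r^2 = 533.71
F = 12.48 * 0.98163 / 533.71 = 0.022954

0.022954


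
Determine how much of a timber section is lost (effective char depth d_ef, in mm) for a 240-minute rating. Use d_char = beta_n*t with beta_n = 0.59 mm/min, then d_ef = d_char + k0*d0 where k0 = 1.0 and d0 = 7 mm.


d_char = 0.59 * 240 = 141.6 mm
d_ef = 141.6 + 1.0*7 = 148.6 mm

148.6 mm


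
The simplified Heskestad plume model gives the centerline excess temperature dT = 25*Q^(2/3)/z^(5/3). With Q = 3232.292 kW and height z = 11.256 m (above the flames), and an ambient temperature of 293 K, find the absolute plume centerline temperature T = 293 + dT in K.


Q^(2/3) = 218.61
z^(5/3) = 56.534
dT = 25 * 218.61 / 56.534 = 96.673 K
T = 293 + 96.673 = 389.67 K

389.67 K


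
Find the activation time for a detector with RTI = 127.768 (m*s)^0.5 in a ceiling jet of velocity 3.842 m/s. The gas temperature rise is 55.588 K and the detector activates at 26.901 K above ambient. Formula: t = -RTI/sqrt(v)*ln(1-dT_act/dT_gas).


dT_act/dT_gas = 0.48394
ln(1 - 0.48394) = -0.66152
t = -127.768 / sqrt(3.842) * -0.66152 = 43.121 s

43.121 s


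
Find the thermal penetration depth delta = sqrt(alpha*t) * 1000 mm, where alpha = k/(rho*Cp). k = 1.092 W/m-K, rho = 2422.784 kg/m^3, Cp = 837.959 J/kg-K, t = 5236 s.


alpha = 1.092 / (2422.784 * 837.959) = 5.3788e-07 m^2/s
alpha * t = 0.0028163
delta = sqrt(0.0028163) * 1000 = 53.069 mm

53.069 mm


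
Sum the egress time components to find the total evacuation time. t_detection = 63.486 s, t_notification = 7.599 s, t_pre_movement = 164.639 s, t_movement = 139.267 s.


Total = 63.486 + 7.599 + 164.639 + 139.267 = 374.991 s

374.991 s


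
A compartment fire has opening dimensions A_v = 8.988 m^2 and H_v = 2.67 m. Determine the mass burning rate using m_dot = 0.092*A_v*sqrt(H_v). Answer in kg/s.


sqrt(H_v) = 1.6340
m_dot = 0.092 * 8.988 * 1.6340 = 1.3512 kg/s

1.3512 kg/s


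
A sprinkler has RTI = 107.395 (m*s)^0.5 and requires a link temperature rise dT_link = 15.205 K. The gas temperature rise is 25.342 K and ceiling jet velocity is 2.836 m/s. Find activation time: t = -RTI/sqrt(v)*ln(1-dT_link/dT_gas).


dT_link/dT_gas = 0.59999
ln(1 - 0.59999) = -0.91627
t = -107.395 / sqrt(2.836) * -0.91627 = 58.433 s

58.433 s


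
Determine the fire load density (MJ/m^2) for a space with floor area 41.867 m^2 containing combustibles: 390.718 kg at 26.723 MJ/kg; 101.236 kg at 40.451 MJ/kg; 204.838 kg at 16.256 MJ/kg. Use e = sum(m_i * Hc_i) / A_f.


Total energy = 390.718*26.723 + 101.236*40.451 + 204.838*16.256
= 10441.16 + 4095.097 + 3329.847
= 17866.10 MJ
e = 17866.10 / 41.867 = 426.73 MJ/m^2

426.73 MJ/m^2


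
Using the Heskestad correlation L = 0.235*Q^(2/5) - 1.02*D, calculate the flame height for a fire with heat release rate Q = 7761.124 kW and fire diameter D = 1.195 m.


Q^(2/5) = 35.972
0.235 * Q^(2/5) = 8.4535
1.02 * D = 1.2189
L = 7.2346 m

7.2346 m


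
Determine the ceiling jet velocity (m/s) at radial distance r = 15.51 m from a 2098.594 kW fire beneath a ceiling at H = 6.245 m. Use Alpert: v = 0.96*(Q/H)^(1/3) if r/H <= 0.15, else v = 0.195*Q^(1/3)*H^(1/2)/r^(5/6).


r/H = 15.51 / 6.245 = 2.4836
r/H > 0.15, so v = 0.195*Q^(1/3)*H^(1/2)/r^(5/6)
Q^(1/3) = 12.803
H^(1/2) = 2.4990
r^(5/6) = 9.8215
v = 0.195 * 12.803 * 2.4990 / 9.8215 = 0.63523 m/s

0.63523 m/s


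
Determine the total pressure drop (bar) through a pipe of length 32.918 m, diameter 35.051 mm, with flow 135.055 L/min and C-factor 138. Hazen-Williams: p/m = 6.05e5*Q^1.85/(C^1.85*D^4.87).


Q^1.85 = 8738.7
C^1.85 = 9094.4
D^4.87 = 3.3319e+07
p/m = 0.017447 bar/m
p_total = 0.017447 * 32.918 = 0.57434 bar

0.57434 bar


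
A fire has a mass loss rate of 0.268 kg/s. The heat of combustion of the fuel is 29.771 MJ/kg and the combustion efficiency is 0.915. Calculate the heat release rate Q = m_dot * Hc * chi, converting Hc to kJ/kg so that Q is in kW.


Hc = 29.771 MJ/kg = 29.771 * 1000 kJ/kg = 29771 kJ/kg
Q = 0.268 kg/s * 29771 kJ/kg * 0.915 = 7300.4 kW

7300.4 kW


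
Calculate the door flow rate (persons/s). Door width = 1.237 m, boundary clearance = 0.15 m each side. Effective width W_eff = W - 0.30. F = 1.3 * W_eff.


W_eff = 1.237 - 0.30 = 0.937 m
F = 1.3 * 0.937 = 1.2181 persons/s

1.2181 persons/s


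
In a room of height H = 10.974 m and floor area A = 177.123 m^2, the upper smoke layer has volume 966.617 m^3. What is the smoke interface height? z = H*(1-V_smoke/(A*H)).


V/(A*H) = 0.49730
1 - 0.49730 = 0.50270
z = 10.974 * 0.50270 = 5.5167 m

5.5167 m


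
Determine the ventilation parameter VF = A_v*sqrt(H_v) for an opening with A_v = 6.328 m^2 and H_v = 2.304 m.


sqrt(H_v) = 1.5179
VF = 6.328 * 1.5179 = 9.6052 m^(5/2)

9.6052 m^(5/2)


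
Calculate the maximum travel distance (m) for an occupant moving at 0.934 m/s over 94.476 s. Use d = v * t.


d = 0.934 * 94.476 = 88.241 m

88.241 m


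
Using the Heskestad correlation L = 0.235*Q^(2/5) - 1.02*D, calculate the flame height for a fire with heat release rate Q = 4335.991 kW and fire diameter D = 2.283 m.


Q^(2/5) = 28.499
0.235 * Q^(2/5) = 6.6974
1.02 * D = 2.3287
L = 4.3687 m

4.3687 m


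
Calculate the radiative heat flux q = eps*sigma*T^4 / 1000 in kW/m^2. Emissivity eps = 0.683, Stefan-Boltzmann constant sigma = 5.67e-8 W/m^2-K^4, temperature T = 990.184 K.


T^4 = 9.6131e+11
q = 0.683 * 5.67e-8 * 9.6131e+11 / 1000 = 37.228 kW/m^2

37.228 kW/m^2


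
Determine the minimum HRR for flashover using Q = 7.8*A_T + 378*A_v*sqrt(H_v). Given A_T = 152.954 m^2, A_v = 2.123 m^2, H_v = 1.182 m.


7.8*A_T = 1193.0
sqrt(H_v) = 1.0872
378*A_v*sqrt(H_v) = 872.47
Q = 1193.0 + 872.47 = 2065.5 kW

2065.5 kW


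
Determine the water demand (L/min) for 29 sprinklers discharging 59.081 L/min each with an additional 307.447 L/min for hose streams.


Sprinkler demand = 29 * 59.081 = 1713.349 L/min
Total = 1713.349 + 307.447 = 2020.796 L/min

2020.796 L/min


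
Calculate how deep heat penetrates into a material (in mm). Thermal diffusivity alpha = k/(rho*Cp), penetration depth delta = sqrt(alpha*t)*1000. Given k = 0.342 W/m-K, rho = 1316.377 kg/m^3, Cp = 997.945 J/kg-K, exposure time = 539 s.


alpha = 0.342 / (1316.377 * 997.945) = 2.6034e-07 m^2/s
alpha * t = 0.00014032
delta = sqrt(0.00014032) * 1000 = 11.846 mm

11.846 mm


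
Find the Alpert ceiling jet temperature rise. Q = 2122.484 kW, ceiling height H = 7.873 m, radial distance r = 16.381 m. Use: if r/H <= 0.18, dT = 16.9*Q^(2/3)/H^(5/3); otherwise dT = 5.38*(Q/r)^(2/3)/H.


r/H = 16.381 / 7.873 = 2.0807
r/H > 0.18, so dT = 5.38*(Q/r)^(2/3)/H
Q/r = 129.57
(Q/r)^(2/3) = 25.606
dT = 5.38 * 25.606 / 7.873 = 17.498 K

17.498 K


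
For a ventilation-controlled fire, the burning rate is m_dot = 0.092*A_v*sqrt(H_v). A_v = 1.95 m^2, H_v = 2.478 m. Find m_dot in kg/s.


sqrt(H_v) = 1.5742
m_dot = 0.092 * 1.95 * 1.5742 = 0.28241 kg/s

0.28241 kg/s


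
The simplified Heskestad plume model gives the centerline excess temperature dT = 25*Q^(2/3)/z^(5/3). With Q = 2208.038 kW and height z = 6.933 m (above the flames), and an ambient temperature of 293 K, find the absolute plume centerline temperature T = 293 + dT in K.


Q^(2/3) = 169.57
z^(5/3) = 25.208
dT = 25 * 169.57 / 25.208 = 168.17 K
T = 293 + 168.17 = 461.17 K

461.17 K


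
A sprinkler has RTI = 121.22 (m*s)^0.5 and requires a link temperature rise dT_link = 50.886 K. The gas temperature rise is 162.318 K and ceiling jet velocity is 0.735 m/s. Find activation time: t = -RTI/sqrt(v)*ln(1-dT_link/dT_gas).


dT_link/dT_gas = 0.31350
ln(1 - 0.31350) = -0.37614
t = -121.22 / sqrt(0.735) * -0.37614 = 53.184 s

53.184 s


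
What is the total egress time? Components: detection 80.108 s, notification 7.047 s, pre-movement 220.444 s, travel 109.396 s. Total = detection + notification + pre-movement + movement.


Total = 80.108 + 7.047 + 220.444 + 109.396 = 416.995 s

416.995 s


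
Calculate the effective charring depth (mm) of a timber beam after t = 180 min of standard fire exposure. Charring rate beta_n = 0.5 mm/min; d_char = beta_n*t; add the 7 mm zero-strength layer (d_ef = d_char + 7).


d_char = 0.5 * 180 = 90 mm
d_ef = 90 + 1.0*7 = 97 mm

97 mm


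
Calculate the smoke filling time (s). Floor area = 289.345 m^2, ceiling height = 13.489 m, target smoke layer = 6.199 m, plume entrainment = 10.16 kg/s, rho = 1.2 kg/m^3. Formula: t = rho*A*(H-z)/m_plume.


H - z = 7.29 m
t = 1.2 * 289.345 * 7.29 / 10.16 = 249.13 s

249.13 s


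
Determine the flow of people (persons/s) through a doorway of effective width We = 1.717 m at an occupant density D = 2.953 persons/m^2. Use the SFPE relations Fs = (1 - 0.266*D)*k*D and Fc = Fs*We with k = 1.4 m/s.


1 - 0.266*D = 1 - 0.266*2.953 = 0.21450
Fs = 0.21450 * 1.4 * 2.953 = 0.88679 persons/(s*m)
Fc = 0.88679 * 1.717 = 1.5226 persons/s

1.5226 persons/s


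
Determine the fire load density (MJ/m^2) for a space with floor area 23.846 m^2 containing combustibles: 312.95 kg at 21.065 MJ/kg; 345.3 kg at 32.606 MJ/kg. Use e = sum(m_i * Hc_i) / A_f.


Total energy = 312.95*21.065 + 345.3*32.606
= 6592.292 + 11258.85
= 17851.14 MJ
e = 17851.14 / 23.846 = 748.60 MJ/m^2

748.60 MJ/m^2


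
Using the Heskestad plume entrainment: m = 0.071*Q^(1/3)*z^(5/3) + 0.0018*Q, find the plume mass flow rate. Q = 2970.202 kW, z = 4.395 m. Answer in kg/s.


Q^(1/3) = 14.375
z^(5/3) = 11.792
First term = 0.071 * 14.375 * 11.792 = 12.035
Second term = 0.0018 * 2970.202 = 5.3464
m = 17.382 kg/s

17.382 kg/s


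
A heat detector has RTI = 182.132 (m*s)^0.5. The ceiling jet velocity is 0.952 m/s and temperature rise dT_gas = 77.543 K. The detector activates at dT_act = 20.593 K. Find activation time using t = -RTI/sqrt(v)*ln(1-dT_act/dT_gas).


dT_act/dT_gas = 0.26557
ln(1 - 0.26557) = -0.30866
t = -182.132 / sqrt(0.952) * -0.30866 = 57.616 s

57.616 s


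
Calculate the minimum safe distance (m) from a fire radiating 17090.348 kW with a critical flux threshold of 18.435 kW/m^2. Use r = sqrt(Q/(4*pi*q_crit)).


4*pi*q_crit = 231.66
Q/(4*pi*q_crit) = 73.773
r = sqrt(73.773) = 8.5891 m

8.5891 m


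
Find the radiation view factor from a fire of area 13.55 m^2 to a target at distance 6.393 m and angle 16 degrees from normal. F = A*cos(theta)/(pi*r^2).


cos(16 deg) = 0.96126
pi*r^2 = 128.40
F = 13.55 * 0.96126 / 128.40 = 0.10144

0.10144


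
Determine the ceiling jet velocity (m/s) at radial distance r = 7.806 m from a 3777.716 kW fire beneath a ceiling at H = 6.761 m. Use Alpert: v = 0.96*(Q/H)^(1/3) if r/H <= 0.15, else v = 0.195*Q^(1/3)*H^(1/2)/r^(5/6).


r/H = 7.806 / 6.761 = 1.1546
r/H > 0.15, so v = 0.195*Q^(1/3)*H^(1/2)/r^(5/6)
Q^(1/3) = 15.574
H^(1/2) = 2.6002
r^(5/6) = 5.5423
v = 0.195 * 15.574 * 2.6002 / 5.5423 = 1.4248 m/s

1.4248 m/s


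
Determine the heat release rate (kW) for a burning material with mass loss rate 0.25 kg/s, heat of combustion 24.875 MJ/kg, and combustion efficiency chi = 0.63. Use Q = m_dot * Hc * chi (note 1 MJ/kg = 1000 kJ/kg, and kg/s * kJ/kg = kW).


Hc = 24.875 MJ/kg = 24.875 * 1000 kJ/kg = 24875 kJ/kg
Q = 0.25 kg/s * 24875 kJ/kg * 0.63 = 3917.8 kW

3917.8 kW


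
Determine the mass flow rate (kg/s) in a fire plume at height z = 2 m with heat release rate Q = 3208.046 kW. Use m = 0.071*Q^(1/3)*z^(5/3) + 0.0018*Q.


Q^(1/3) = 14.748
z^(5/3) = 3.1748
First term = 0.071 * 14.748 * 3.1748 = 3.3245
Second term = 0.0018 * 3208.046 = 5.7745
m = 9.0989 kg/s

9.0989 kg/s


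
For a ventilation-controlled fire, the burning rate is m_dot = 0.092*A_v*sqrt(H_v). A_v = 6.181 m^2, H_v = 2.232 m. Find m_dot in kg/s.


sqrt(H_v) = 1.4940
m_dot = 0.092 * 6.181 * 1.4940 = 0.84956 kg/s

0.84956 kg/s


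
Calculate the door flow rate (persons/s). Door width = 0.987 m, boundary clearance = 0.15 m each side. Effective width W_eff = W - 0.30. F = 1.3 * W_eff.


W_eff = 0.987 - 0.30 = 0.687 m
F = 1.3 * 0.687 = 0.89310 persons/s

0.89310 persons/s


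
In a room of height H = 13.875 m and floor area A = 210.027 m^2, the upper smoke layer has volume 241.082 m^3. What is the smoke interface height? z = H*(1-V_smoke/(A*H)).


V/(A*H) = 0.082729
1 - 0.082729 = 0.91727
z = 13.875 * 0.91727 = 12.727 m

12.727 m


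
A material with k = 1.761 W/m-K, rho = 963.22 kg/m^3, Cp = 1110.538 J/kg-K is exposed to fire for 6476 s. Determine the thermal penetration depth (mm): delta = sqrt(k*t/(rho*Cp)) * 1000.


alpha = 1.761 / (963.22 * 1110.538) = 1.6463e-06 m^2/s
alpha * t = 0.010661
delta = sqrt(0.010661) * 1000 = 103.25 mm

103.25 mm


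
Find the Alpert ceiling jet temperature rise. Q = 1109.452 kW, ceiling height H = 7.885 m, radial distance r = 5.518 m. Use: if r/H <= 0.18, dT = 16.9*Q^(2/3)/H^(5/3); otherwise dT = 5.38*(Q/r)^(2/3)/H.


r/H = 5.518 / 7.885 = 0.69981
r/H > 0.18, so dT = 5.38*(Q/r)^(2/3)/H
Q/r = 201.06
(Q/r)^(2/3) = 34.320
dT = 5.38 * 34.320 / 7.885 = 23.417 K

23.417 K


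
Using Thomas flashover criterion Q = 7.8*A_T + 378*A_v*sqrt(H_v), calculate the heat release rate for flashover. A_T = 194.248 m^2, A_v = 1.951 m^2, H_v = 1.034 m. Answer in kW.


7.8*A_T = 1515.1
sqrt(H_v) = 1.0169
378*A_v*sqrt(H_v) = 749.91
Q = 1515.1 + 749.91 = 2265.0 kW

2265.0 kW


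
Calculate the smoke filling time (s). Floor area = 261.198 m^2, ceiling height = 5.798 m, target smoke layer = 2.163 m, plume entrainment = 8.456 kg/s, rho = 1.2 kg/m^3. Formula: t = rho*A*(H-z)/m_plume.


H - z = 3.635 m
t = 1.2 * 261.198 * 3.635 / 8.456 = 134.74 s

134.74 s


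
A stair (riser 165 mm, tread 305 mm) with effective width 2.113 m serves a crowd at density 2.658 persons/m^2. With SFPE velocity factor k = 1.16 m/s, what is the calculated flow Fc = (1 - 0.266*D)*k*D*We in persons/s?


1 - 0.266*D = 1 - 0.266*2.658 = 0.29297
Fs = 0.29297 * 1.16 * 2.658 = 0.90331 persons/(s*m)
Fc = 0.90331 * 2.113 = 1.9087 persons/s

1.9087 persons/s


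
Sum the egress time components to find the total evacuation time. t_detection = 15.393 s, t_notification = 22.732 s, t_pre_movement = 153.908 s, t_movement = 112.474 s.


Total = 15.393 + 22.732 + 153.908 + 112.474 = 304.507 s

304.507 s


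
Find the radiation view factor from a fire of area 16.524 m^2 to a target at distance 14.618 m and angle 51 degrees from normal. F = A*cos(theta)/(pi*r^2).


cos(51 deg) = 0.62932
pi*r^2 = 671.31
F = 16.524 * 0.62932 / 671.31 = 0.015490

0.015490


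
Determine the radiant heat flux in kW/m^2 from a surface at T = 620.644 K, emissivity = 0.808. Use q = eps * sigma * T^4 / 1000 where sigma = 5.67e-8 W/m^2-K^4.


T^4 = 1.4838e+11
q = 0.808 * 5.67e-8 * 1.4838e+11 / 1000 = 6.7977 kW/m^2

6.7977 kW/m^2


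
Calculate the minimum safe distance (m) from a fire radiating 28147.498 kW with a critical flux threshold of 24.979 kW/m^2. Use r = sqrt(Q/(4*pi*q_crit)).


4*pi*q_crit = 313.90
Q/(4*pi*q_crit) = 89.672
r = sqrt(89.672) = 9.4695 m

9.4695 m


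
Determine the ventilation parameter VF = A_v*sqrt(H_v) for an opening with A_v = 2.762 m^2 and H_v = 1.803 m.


sqrt(H_v) = 1.3428
VF = 2.762 * 1.3428 = 3.7087 m^(5/2)

3.7087 m^(5/2)


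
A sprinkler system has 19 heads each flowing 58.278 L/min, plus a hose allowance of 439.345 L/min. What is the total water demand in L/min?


Sprinkler demand = 19 * 58.278 = 1107.282 L/min
Total = 1107.282 + 439.345 = 1546.627 L/min

1546.627 L/min


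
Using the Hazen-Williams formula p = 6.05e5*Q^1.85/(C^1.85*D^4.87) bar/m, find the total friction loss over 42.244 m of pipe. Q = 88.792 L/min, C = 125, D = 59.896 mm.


Q^1.85 = 4022.5
C^1.85 = 7573.3
D^4.87 = 4.5282e+08
p/m = 0.00070964 bar/m
p_total = 0.00070964 * 42.244 = 0.029978 bar

0.029978 bar


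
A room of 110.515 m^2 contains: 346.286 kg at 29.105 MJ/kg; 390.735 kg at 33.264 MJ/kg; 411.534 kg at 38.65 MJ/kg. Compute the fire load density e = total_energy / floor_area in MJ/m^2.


Total energy = 346.286*29.105 + 390.735*33.264 + 411.534*38.65
= 10078.65 + 12997.41 + 15905.79
= 38981.85 MJ
e = 38981.85 / 110.515 = 352.73 MJ/m^2

352.73 MJ/m^2


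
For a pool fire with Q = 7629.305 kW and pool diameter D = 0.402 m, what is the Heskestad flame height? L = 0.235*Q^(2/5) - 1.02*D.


Q^(2/5) = 35.727
0.235 * Q^(2/5) = 8.3958
1.02 * D = 0.41004
L = 7.9858 m

7.9858 m


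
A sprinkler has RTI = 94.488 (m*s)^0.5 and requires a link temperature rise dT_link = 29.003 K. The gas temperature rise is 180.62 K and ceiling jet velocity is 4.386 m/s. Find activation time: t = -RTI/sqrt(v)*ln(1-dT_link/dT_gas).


dT_link/dT_gas = 0.16057
ln(1 - 0.16057) = -0.17504
t = -94.488 / sqrt(4.386) * -0.17504 = 7.8972 s

7.8972 s


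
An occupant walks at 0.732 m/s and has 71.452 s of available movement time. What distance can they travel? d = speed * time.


d = 0.732 * 71.452 = 52.303 m

52.303 m
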